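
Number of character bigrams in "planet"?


Word: "planet" (length 6)
Number of 2-grams = length - 2 + 1 = 6 - 2 + 1
= 5


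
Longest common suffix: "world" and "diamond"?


Word 1: "world"
Word 2: "diamond"
Comparing from end:
  Pos -1: 'd' == 'd'
  Pos -2: 'l' != 'n' (stop)
LCS = "d" (length 1)


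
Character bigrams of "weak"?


Word: "weak" (length 4)
Number of bigrams = 4 - 2 + 1 = 3
  Position 0: "we"
  Position 1: "ea"
  Position 2: "ak"
Bigrams = "we", "ea", "ak"


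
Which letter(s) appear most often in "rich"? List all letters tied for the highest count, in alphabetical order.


Word: "rich"
Letter counts:
  'c': 1
  'h': 1
  'i': 1
  'r': 1
Maximum count = 1
Most frequent = 'c', 'h', 'i', 'r' (1 time each)


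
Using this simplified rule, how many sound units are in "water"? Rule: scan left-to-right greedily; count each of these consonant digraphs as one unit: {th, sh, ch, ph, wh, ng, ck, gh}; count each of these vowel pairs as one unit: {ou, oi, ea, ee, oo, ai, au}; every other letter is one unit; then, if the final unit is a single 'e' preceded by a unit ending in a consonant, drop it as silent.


Word: "water" (5 letters)
Left-to-right scan:
  [1] 'w' (letter)
  [2] 'a' (letter)
  [3] 't' (letter)
  [4] 'e' (letter)
  [5] 'r' (letter)
Units from scan: 5
Sound units = 5 units


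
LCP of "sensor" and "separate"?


Word 1: "sensor"
Word 2: "separate"
Comparing from start:
  Pos 0: 's' == 's'
  Pos 1: 'e' == 'e'
  Pos 2: 'n' != 'p' (stop)
LCP = "se" (length 2)


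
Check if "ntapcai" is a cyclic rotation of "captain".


Word: "captain", Candidate: "ntapcai"
Method: check if candidate is substring of word+word
"captaincaptain" contains "ntapcai"? No
Is rotation = No


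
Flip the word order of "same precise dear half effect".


Original: "same precise dear half effect"
Words (1..n): same | precise | dear | half | effect
Reversed (n..1): effect | half | dear | precise | same
Result = "effect half dear precise same"


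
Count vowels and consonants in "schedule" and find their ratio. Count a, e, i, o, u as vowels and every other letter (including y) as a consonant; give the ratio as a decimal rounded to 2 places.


Word: "schedule"
Vowels (a,e,i,o,u): 3
Consonants: 5
Ratio = 3/5
= 0.60


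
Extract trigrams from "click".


Word: "click" (length 5)
Number of trigrams = 5 - 3 + 1 = 3
  Position 0: "cli"
  Position 1: "lic"
  Position 2: "ick"
Trigrams = "cli", "lic", "ick"


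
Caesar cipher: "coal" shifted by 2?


Word: "coal"
Shift: 2
Each letter → (letter + shift) mod 26:
  'c' (2) + 2 = 4 → 'e'
  'o' (14) + 2 = 16 → 'q'
  'a' (0) + 2 = 2 → 'c'
  'l' (11) + 2 = 13 → 'n'
Result = "eqcn"


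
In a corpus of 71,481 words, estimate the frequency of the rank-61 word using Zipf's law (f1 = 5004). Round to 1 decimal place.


Zipf's law: f(r) = f(1) / r
f(1) = 5004
f(61) = 5004 / 61
= 82.0 occurrences


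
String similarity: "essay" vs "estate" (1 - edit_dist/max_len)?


Word 1: "essay" (length 5)
Word 2: "estate" (length 6)
One optimal edit sequence:
  1. keep 'e'
  2. keep 's'
  3. substitute 's' -> 't'  (+1)
  4. keep 'a'
  5. insert 't'  (+1)
  6. substitute 'y' -> 'e'  (+1)
Edit distance = 3
Max length = max(5, 6) = 6
Similarity = 1 - 3/6
= 0.5000


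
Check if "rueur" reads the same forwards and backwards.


Word: "rueur"
Reversed: "rueur"
Forward == Backward? rueur == rueur
Palindrome = Yes


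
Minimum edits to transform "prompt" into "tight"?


Word 1: "prompt" (length 6)
Word 2: "tight" (length 5)
One optimal edit sequence (insert/delete/substitute each cost 1):
  1. delete 'p'  (+1)
  2. substitute 'r' -> 't'  (+1)
  3. substitute 'o' -> 'i'  (+1)
  4. substitute 'm' -> 'g'  (+1)
  5. substitute 'p' -> 'h'  (+1)
  6. keep 't'
Total edit operations: 5
Edit distance = 5


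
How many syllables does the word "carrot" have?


Word: "carrot"
Syllable breakdown: car-rot
Counting: 2 parts
= 2 syllables


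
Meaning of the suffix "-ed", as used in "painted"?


Suffix: -ed
As in: painted -> paint + -ed
Meaning = past tense


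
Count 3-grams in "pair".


Word: "pair" (length 4)
Number of 3-grams = length - 3 + 1 = 4 - 3 + 1
= 2


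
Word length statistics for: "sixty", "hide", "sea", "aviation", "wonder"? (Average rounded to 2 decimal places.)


Lengths: "sixty"=5, "hide"=4, "sea"=3, "aviation"=8, "wonder"=6
Sum = 26, Count = 5
Average = 26/5 = 5.20
= avg=5.20, min=3, max=8


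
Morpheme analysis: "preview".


Word: "preview"
Morphemes: pre- + view
Each morpheme carries meaning
= 2 morphemes


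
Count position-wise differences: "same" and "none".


Comparing character by character (same length = 4):
  Pos 0: 's' vs 'n' !=
  Pos 1: 'a' vs 'o' !=
  Pos 2: 'm' vs 'n' !=
  Pos 3: 'e' vs 'e' =
Hamming distance = 3


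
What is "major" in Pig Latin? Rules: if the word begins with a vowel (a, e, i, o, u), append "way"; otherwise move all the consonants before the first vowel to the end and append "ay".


Word: "major"
Starts with consonant(s) → move to end, add 'ay'
Consonant cluster: "m"
Pig Latin = "ajormay"


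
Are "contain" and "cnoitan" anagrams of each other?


Word 1: "contain" → sorted: acinnot
Word 2: "cnoitan" → sorted: acinnot
Same letters? acinnot == acinnot
Anagram = Yes


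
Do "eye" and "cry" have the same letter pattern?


Pattern of "eye": [0, 1, 0]
Pattern of "cry": [0, 1, 2]
Patterns do not match
Same pattern = No


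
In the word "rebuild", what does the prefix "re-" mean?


Prefix: re-
Example: rebuild = re- + build
Meaning = again


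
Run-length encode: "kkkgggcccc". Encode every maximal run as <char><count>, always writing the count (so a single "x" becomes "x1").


String: "kkkgggcccc"
Scanning for consecutive runs:
  'k' x 3
  'g' x 3
  'c' x 4
RLE = "k3g3c4"


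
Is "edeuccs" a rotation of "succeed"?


Word: "succeed", Candidate: "edeuccs"
Method: check if candidate is substring of word+word
"succeedsucceed" contains "edeuccs"? No
Is rotation = No


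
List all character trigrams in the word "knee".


Word: "knee" (length 4)
Number of trigrams = 4 - 3 + 1 = 2
  Position 0: "kne"
  Position 1: "nee"
Trigrams = "kne", "nee"


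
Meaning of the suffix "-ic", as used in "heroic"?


Suffix: -ic
As in: heroic -> hero + -ic
Meaning = relating to


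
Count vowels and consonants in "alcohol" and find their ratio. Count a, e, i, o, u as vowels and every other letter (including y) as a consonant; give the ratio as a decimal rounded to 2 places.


Word: "alcohol"
Vowels (a,e,i,o,u): 3
Consonants: 4
Ratio = 3/4
= 0.75


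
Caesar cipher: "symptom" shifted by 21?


Word: "symptom"
Shift: 21
Each letter → (letter + shift) mod 26:
  's' (18) + 21 = 13 → 'n'
  'y' (24) + 21 = 19 → 't'
  'm' (12) + 21 = 7 → 'h'
  'p' (15) + 21 = 10 → 'k'
  't' (19) + 21 = 14 → 'o'
  'o' (14) + 21 = 9 → 'j'
  'm' (12) + 21 = 7 → 'h'
Result = "nthkojh"


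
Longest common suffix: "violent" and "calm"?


Word 1: "violent"
Word 2: "calm"
Comparing from end:
  Pos -1: 't' != 'm' (stop)
LCS = "" (length 0)


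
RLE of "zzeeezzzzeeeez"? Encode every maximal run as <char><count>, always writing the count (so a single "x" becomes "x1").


String: "zzeeezzzzeeeez"
Scanning for consecutive runs:
  'z' x 2
  'e' x 3
  'z' x 4
  'e' x 4
  'z' x 1
RLE = "z2e3z4e4z1"


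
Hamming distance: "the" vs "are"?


Comparing character by character (same length = 3):
  Pos 0: 't' vs 'a' !=
  Pos 1: 'h' vs 'r' !=
  Pos 2: 'e' vs 'e' =
Hamming distance = 2


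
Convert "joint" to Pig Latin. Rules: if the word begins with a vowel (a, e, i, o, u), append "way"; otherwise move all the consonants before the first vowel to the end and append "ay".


Word: "joint"
Starts with consonant(s) → move to end, add 'ay'
Consonant cluster: "j"
Pig Latin = "ointjay"


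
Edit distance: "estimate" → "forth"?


Word 1: "estimate" (length 8)
Word 2: "forth" (length 5)
One optimal edit sequence (insert/delete/substitute each cost 1):
  1. delete 'e'  (+1)
  2. delete 's'  (+1)
  3. delete 't'  (+1)
  4. substitute 'i' -> 'f'  (+1)
  5. substitute 'm' -> 'o'  (+1)
  6. substitute 'a' -> 'r'  (+1)
  7. keep 't'
  8. substitute 'e' -> 'h'  (+1)
Total edit operations: 7
Edit distance = 7


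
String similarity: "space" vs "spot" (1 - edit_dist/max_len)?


Word 1: "space" (length 5)
Word 2: "spot" (length 4)
One optimal edit sequence:
  1. keep 's'
  2. keep 'p'
  3. delete 'a'  (+1)
  4. substitute 'c' -> 'o'  (+1)
  5. substitute 'e' -> 't'  (+1)
Edit distance = 3
Max length = max(5, 4) = 5
Similarity = 1 - 3/5
= 0.4000


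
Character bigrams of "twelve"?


Word: "twelve" (length 6)
Number of bigrams = 6 - 2 + 1 = 5
  Position 0: "tw"
  Position 1: "we"
  Position 2: "el"
  Position 3: "lv"
  Position 4: "ve"
Bigrams = "tw", "we", "el", "lv", "ve"


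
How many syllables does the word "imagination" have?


Word: "imagination"
Syllable breakdown: i / mag / i / na / tion
Counting: 5 parts
= 5 syllables


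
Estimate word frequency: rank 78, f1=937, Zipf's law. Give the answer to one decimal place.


Zipf's law: f(r) = f(1) / r
f(1) = 937
f(78) = 937 / 78
= 12.0 occurrences


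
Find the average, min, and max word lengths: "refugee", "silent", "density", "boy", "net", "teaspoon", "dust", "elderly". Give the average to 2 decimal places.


Lengths: "refugee"=7, "silent"=6, "density"=7, "boy"=3, "net"=3, "teaspoon"=8, "dust"=4, "elderly"=7
Sum = 45, Count = 8
Average = 45/8 = 5.63
= avg=5.63, min=3, max=8


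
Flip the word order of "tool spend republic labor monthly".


Original: "tool spend republic labor monthly"
Words (1..n): tool | spend | republic | labor | monthly
Reversed (n..1): monthly | labor | republic | spend | tool
Result = "monthly labor republic spend tool"


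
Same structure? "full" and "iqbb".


Pattern of "full": [0, 1, 2, 2]
Pattern of "iqbb": [0, 1, 2, 2]
Patterns match
Same pattern = Yes


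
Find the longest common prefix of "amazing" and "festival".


Word 1: "amazing"
Word 2: "festival"
Comparing from start:
  Pos 0: 'a' != 'f' (stop)
LCP = "" (length 0)


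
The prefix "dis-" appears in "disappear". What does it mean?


Prefix: dis-
Example: disappear = dis- + appear
Meaning = not / opposite


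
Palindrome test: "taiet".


Word: "taiet"
Reversed: "teiat"
Forward == Backward? taiet != teiat
Palindrome = No


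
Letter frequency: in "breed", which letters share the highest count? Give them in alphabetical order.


Word: "breed"
Letter counts:
  'b': 1
  'd': 1
  'e': 2
  'r': 1
Maximum count = 2
Most frequent = 'e' (2 times each)


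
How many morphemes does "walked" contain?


Word: "walked"
Morphemes: walk / -ed
Each morpheme carries meaning
= 2 morphemes


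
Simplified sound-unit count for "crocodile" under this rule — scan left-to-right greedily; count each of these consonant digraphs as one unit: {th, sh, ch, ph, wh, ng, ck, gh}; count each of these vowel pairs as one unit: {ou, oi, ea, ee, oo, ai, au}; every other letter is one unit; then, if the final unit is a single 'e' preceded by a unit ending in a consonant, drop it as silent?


Word: "crocodile" (9 letters)
Left-to-right scan:
  1. 'c' (letter)
  2. 'r' (letter)
  3. 'o' (letter)
  4. 'c' (letter)
  5. 'o' (letter)
  6. 'd' (letter)
  7. 'i' (letter)
  8. 'l' (letter)
  9. 'e' (letter)
Units from scan: 9
Final unit is 'e' after a consonant -> drop as silent (-1)
Sound units = 8 units


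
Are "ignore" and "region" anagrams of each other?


Word 1: "ignore" → sorted: eginor
Word 2: "region" → sorted: eginor
Same letters? eginor == eginor
Anagram = Yes


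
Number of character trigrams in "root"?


Word: "root" (length 4)
Number of 3-grams = length - 3 + 1 = 4 - 3 + 1
= 2


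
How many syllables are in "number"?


Word: "number"
Syllable breakdown: num / ber
Counting: 2 parts
= 2 syllables


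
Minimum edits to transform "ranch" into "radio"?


Word 1: "ranch" (length 5)
Word 2: "radio" (length 5)
One optimal edit sequence (insert/delete/substitute each cost 1):
  1. keep 'r'
  2. keep 'a'
  3. substitute 'n' -> 'd'  (+1)
  4. substitute 'c' -> 'i'  (+1)
  5. substitute 'h' -> 'o'  (+1)
Total edit operations: 3
Edit distance = 3


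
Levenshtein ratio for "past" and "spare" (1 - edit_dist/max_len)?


Word 1: "past" (length 4)
Word 2: "spare" (length 5)
One optimal edit sequence:
  1. insert 's'  (+1)
  2. keep 'p'
  3. keep 'a'
  4. substitute 's' -> 'r'  (+1)
  5. substitute 't' -> 'e'  (+1)
Edit distance = 3
Max length = max(4, 5) = 5
Similarity = 1 - 3/5
= 0.4000


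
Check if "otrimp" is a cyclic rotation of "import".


Word: "import", Candidate: "otrimp"
Method: check if candidate is substring of word+word
"importimport" contains "otrimp"? No
Is rotation = No


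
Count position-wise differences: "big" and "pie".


Comparing character by character (same length = 3):
  Pos 0: 'b' vs 'p' !=
  Pos 1: 'i' vs 'i' =
  Pos 2: 'g' vs 'e' !=
Hamming distance = 2


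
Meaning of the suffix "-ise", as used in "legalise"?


Suffix: -ise
As in: legalise -> legal + -ise
Meaning = to make


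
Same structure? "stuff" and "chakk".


Pattern of "stuff": [0, 1, 2, 3, 3]
Pattern of "chakk": [0, 1, 2, 3, 3]
Patterns match
Same pattern = Yes


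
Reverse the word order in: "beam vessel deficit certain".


Original: "beam vessel deficit certain"
Words (1..n): beam | vessel | deficit | certain
Reversed (n..1): certain | deficit | vessel | beam
Result = "certain deficit vessel beam"


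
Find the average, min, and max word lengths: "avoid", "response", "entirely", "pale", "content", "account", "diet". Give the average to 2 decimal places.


Lengths: "avoid"=5, "response"=8, "entirely"=8, "pale"=4, "content"=7, "account"=7, "diet"=4
Sum = 43, Count = 7
Average = 43/7 = 6.14
= avg=6.14, min=4, max=8


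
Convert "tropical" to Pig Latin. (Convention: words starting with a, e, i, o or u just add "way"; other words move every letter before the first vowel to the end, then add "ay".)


Word: "tropical"
Starts with consonant(s) → move to end, add 'ay'
Consonant cluster: "tr"
Pig Latin = "opicaltray"


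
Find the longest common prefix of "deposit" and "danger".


Word 1: "deposit"
Word 2: "danger"
Comparing from start:
  Pos 0: 'd' == 'd'
  Pos 1: 'e' != 'a' (stop)
LCP = "d" (length 1)


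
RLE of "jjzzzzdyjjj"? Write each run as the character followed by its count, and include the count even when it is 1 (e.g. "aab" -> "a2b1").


String: "jjzzzzdyjjj"
Scanning for consecutive runs:
  'j' x 2
  'z' x 4
  'd' x 1
  'y' x 1
  'j' x 3
RLE = "j2z4d1y1j3"


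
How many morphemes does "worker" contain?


Word: "worker"
Morphemes: work / -er
Each morpheme carries meaning
= 2 morphemes


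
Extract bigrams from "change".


Word: "change" (length 6)
Number of bigrams = 6 - 2 + 1 = 5
  Position 0: "ch"
  Position 1: "ha"
  Position 2: "an"
  Position 3: "ng"
  Position 4: "ge"
Bigrams = "ch", "ha", "an", "ng", "ge"


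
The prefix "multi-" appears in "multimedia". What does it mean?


Prefix: multi-
As in: multimedia -> multi- + media
Meaning = many


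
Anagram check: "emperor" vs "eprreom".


Word 1: "emperor" → sorted: eemoprr
Word 2: "eprreom" → sorted: eemoprr
Same letters? eemoprr == eemoprr
Anagram = Yes


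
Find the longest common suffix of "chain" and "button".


Word 1: "chain"
Word 2: "button"
Comparing from end:
  Pos -1: 'n' == 'n'
  Pos -2: 'i' != 'o' (stop)
LCS = "n" (length 1)


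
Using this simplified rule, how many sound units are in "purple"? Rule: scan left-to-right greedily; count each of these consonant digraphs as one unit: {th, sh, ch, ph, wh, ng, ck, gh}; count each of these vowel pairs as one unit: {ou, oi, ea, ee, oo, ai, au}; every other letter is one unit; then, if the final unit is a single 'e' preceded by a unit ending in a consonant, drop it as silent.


Word: "purple" (6 letters)
Left-to-right scan:
  1. 'p' (letter)
  2. 'u' (letter)
  3. 'r' (letter)
  4. 'p' (letter)
  5. 'l' (letter)
  6. 'e' (letter)
Units from scan: 6
Final unit is 'e' after a consonant -> drop as silent (-1)
Sound units = 5 units


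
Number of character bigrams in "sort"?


Word: "sort" (length 4)
Number of 2-grams = length - 2 + 1 = 4 - 2 + 1
= 3


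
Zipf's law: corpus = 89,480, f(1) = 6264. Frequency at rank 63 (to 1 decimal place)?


Zipf's law: f(r) = f(1) / r
f(1) = 6264
f(63) = 6264 / 63
= 99.4 occurrences


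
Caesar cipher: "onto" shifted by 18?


Word: "onto"
Shift: 18
Each letter → (letter + shift) mod 26:
  'o' (14) + 18 = 6 → 'g'
  'n' (13) + 18 = 5 → 'f'
  't' (19) + 18 = 11 → 'l'
  'o' (14) + 18 = 6 → 'g'
Result = "gflg"


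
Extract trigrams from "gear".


Word: "gear" (length 4)
Number of trigrams = 4 - 3 + 1 = 2
  Position 0: "gea"
  Position 1: "ear"
Trigrams = "gea", "ear"


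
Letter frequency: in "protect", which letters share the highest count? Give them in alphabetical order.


Word: "protect"
Letter counts:
  'c': 1
  'e': 1
  'o': 1
  'p': 1
  'r': 1
  't': 2
Maximum count = 2
Most frequent = 't' (2 times each)


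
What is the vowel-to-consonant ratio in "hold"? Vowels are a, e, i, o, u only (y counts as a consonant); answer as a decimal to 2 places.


Word: "hold"
Vowels (a,e,i,o,u): 1
Consonants: 3
Ratio = 1/3
= 0.33


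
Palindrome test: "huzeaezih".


Word: "huzeaezih"
Reversed: "hizeaezuh"
Forward == Backward? huzeaezih != hizeaezuh
Palindrome = No


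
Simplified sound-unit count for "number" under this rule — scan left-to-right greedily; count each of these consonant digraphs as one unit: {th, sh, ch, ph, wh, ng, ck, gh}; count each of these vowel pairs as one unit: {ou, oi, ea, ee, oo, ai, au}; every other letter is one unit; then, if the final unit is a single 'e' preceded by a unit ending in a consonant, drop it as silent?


Word: "number" (6 letters)
Left-to-right scan:
  [1] 'n' (letter)
  [2] 'u' (letter)
  [3] 'm' (letter)
  [4] 'b' (letter)
  [5] 'e' (letter)
  [6] 'r' (letter)
Units from scan: 6
Sound units = 6 units


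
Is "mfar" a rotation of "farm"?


Word: "farm", Candidate: "mfar"
Method: check if candidate is substring of word+word
"farmfarm" contains "mfar"? Yes
Is rotation = Yes


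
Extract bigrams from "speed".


Word: "speed" (length 5)
Number of bigrams = 5 - 2 + 1 = 4
  Position 0: "sp"
  Position 1: "pe"
  Position 2: "ee"
  Position 3: "ed"
Bigrams = "sp", "pe", "ee", "ed"


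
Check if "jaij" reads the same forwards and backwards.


Word: "jaij"
Reversed: "jiaj"
Forward == Backward? jaij != jiaj
Palindrome = No


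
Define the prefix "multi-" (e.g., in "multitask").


Prefix: multi-
Example: multitask (multi- + task)
Meaning = many


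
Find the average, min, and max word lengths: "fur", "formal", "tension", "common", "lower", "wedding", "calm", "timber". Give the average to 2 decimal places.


Lengths: "fur"=3, "formal"=6, "tension"=7, "common"=6, "lower"=5, "wedding"=7, "calm"=4, "timber"=6
Sum = 44, Count = 8
Average = 44/8 = 5.50
= avg=5.50, min=3, max=7


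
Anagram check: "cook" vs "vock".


Word 1: "cook" → sorted: ckoo
Word 2: "vock" → sorted: ckov
Same letters? ckoo != ckov
Anagram = No


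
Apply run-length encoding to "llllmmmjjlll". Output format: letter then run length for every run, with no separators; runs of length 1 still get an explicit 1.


String: "llllmmmjjlll"
Scanning for consecutive runs:
  'l' x 4
  'm' x 3
  'j' x 2
  'l' x 3
RLE = "l4m3j2l3"


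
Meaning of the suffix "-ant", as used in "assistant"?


Suffix: -ant
Example: assistant = assist + -ant
Meaning = one who / that which


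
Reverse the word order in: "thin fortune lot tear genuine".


Original: "thin fortune lot tear genuine"
Words (1..n): thin | fortune | lot | tear | genuine
Reversed (n..1): genuine | tear | lot | fortune | thin
Result = "genuine tear lot fortune thin"


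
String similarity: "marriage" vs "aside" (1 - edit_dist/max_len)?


Word 1: "marriage" (length 8)
Word 2: "aside" (length 5)
One optimal edit sequence:
  1. delete 'm'  (+1)
  2. keep 'a'
  3. delete 'r'  (+1)
  4. substitute 'r' -> 's'  (+1)
  5. keep 'i'
  6. delete 'a'  (+1)
  7. substitute 'g' -> 'd'  (+1)
  8. keep 'e'
Edit distance = 5
Max length = max(8, 5) = 8
Similarity = 1 - 5/8
= 0.3750


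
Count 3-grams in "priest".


Word: "priest" (length 6)
Number of 3-grams = length - 3 + 1 = 6 - 3 + 1
= 4


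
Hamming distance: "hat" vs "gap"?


Comparing character by character (same length = 3):
  Pos 0: 'h' vs 'g' !=
  Pos 1: 'a' vs 'a' =
  Pos 2: 't' vs 'p' !=
Hamming distance = 2


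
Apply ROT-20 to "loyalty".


Word: "loyalty"
Shift: 20
Each letter → (letter + shift) mod 26:
  'l' (11) + 20 = 5 → 'f'
  'o' (14) + 20 = 8 → 'i'
  'y' (24) + 20 = 18 → 's'
  'a' (0) + 20 = 20 → 'u'
  'l' (11) + 20 = 5 → 'f'
  't' (19) + 20 = 13 → 'n'
  'y' (24) + 20 = 18 → 's'
Result = "fisufns"


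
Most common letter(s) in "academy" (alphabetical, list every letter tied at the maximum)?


Word: "academy"
Letter counts:
  'a': 2
  'c': 1
  'd': 1
  'e': 1
  'm': 1
  'y': 1
Maximum count = 2
Most frequent = 'a' (2 times each)


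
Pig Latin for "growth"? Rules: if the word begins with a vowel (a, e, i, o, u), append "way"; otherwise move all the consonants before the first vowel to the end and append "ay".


Word: "growth"
Starts with consonant(s) → move to end, add 'ay'
Consonant cluster: "gr"
Pig Latin = "owthgray"


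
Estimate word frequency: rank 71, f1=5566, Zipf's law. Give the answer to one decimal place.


Zipf's law: f(r) = f(1) / r
f(1) = 5566
f(71) = 5566 / 71
= 78.4 occurrences


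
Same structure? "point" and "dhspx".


Pattern of "point": [0, 1, 2, 3, 4]
Pattern of "dhspx": [0, 1, 2, 3, 4]
Patterns match
Same pattern = Yes


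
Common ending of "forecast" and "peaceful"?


Word 1: "forecast"
Word 2: "peaceful"
Comparing from end:
  Pos -1: 't' != 'l' (stop)
LCS = "" (length 0)


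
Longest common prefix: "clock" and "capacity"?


Word 1: "clock"
Word 2: "capacity"
Comparing from start:
  Pos 0: 'c' == 'c'
  Pos 1: 'l' != 'a' (stop)
LCP = "c" (length 1)


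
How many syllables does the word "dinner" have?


Word: "dinner"
Syllable breakdown: din | ner
Counting: 2 parts
= 2 syllables


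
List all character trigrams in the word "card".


Word: "card" (length 4)
Number of trigrams = 4 - 3 + 1 = 2
  Position 0: "car"
  Position 1: "ard"
Trigrams = "car", "ard"


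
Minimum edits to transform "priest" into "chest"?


Word 1: "priest" (length 6)
Word 2: "chest" (length 5)
One optimal edit sequence (insert/delete/substitute each cost 1):
  1. delete 'p'  (+1)
  2. substitute 'r' -> 'c'  (+1)
  3. substitute 'i' -> 'h'  (+1)
  4. keep 'e'
  5. keep 's'
  6. keep 't'
Total edit operations: 3
Edit distance = 3


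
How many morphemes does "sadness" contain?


Word: "sadness"
Morphemes: sad | -ness
Each morpheme carries meaning
= 2 morphemes


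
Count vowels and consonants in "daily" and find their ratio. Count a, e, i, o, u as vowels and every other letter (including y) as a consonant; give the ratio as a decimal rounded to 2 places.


Word: "daily"
Vowels (a,e,i,o,u): 2
Consonants: 3
Ratio = 2/3
= 0.67


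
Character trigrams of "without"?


Word: "without" (length 7)
Number of trigrams = 7 - 3 + 1 = 5
  Position 0: "wit"
  Position 1: "ith"
  Position 2: "tho"
  Position 3: "hou"
  Position 4: "out"
Trigrams = "wit", "ith", "tho", "hou", "out"


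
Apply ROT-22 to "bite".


Word: "bite"
Shift: 22
Each letter → (letter + shift) mod 26:
  'b' (1) + 22 = 23 → 'x'
  'i' (8) + 22 = 4 → 'e'
  't' (19) + 22 = 15 → 'p'
  'e' (4) + 22 = 0 → 'a'
Result = "xepa"


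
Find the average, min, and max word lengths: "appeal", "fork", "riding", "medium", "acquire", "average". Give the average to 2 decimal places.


Lengths: "appeal"=6, "fork"=4, "riding"=6, "medium"=6, "acquire"=7, "average"=7
Sum = 36, Count = 6
Average = 36/6 = 6.00
= avg=6.00, min=4, max=7


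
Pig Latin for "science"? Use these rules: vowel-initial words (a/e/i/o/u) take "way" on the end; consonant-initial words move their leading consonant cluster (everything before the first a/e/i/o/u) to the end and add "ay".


Word: "science"
Starts with consonant(s) → move to end, add 'ay'
Consonant cluster: "sc"
Pig Latin = "iencescay"


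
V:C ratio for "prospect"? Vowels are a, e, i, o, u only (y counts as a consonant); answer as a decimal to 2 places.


Word: "prospect"
Vowels (a,e,i,o,u): 2
Consonants: 6
Ratio = 2/6
= 0.33


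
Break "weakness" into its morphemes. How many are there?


Word: "weakness"
Morphemes: weak | -ness
Each morpheme carries meaning
= 2 morphemes


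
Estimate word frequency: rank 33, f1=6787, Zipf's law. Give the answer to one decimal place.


Zipf's law: f(r) = f(1) / r
f(1) = 6787
f(33) = 6787 / 33
= 205.7 occurrences


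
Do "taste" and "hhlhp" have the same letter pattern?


Pattern of "taste": [0, 1, 2, 0, 3]
Pattern of "hhlhp": [0, 0, 1, 0, 2]
Patterns do not match
Same pattern = No


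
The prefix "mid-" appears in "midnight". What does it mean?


Prefix: mid-
As in: midnight -> mid- + night
Meaning = middle


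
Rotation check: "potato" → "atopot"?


Word: "potato", Candidate: "atopot"
Method: check if candidate is substring of word+word
"potatopotato" contains "atopot"? Yes
Is rotation = Yes


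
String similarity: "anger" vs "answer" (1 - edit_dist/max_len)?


Word 1: "anger" (length 5)
Word 2: "answer" (length 6)
One optimal edit sequence:
  1. keep 'a'
  2. keep 'n'
  3. insert 's'  (+1)
  4. substitute 'g' -> 'w'  (+1)
  5. keep 'e'
  6. keep 'r'
Edit distance = 2
Max length = max(5, 6) = 6
Similarity = 1 - 2/6
= 0.6667


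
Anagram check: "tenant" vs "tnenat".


Word 1: "tenant" → sorted: aenntt
Word 2: "tnenat" → sorted: aenntt
Same letters? aenntt == aenntt
Anagram = Yes


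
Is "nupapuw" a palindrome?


Word: "nupapuw"
Reversed: "wupapun"
Forward == Backward? nupapuw != wupapun
Palindrome = No


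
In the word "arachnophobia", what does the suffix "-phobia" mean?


Suffix: -phobia
Example: arachnophobia = arachno- + -phobia
Meaning = fear of


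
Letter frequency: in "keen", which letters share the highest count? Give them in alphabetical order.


Word: "keen"
Letter counts:
  'e': 2
  'k': 1
  'n': 1
Maximum count = 2
Most frequent = 'e' (2 times each)


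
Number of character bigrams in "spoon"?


Word: "spoon" (length 5)
Number of 2-grams = length - 2 + 1 = 5 - 2 + 1
= 4


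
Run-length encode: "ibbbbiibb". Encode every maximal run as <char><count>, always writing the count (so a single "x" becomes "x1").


String: "ibbbbiibb"
Scanning for consecutive runs:
  'i' x 1
  'b' x 4
  'i' x 2
  'b' x 2
RLE = "i1b4i2b2"


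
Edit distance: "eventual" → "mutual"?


Word 1: "eventual" (length 8)
Word 2: "mutual" (length 6)
One optimal edit sequence (insert/delete/substitute each cost 1):
  1. delete 'e'  (+1)
  2. delete 'v'  (+1)
  3. substitute 'e' -> 'm'  (+1)
  4. substitute 'n' -> 'u'  (+1)
  5. keep 't'
  6. keep 'u'
  7. keep 'a'
  8. keep 'l'
Total edit operations: 4
Edit distance = 4


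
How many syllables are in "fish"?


Word: "fish"
Syllable breakdown: fish
Counting: 1 part
= 1 syllable


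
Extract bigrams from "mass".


Word: "mass" (length 4)
Number of bigrams = 4 - 2 + 1 = 3
  Position 0: "ma"
  Position 1: "as"
  Position 2: "ss"
Bigrams = "ma", "as", "ss"


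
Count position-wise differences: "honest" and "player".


Comparing character by character (same length = 6):
  Pos 0: 'h' vs 'p' !=
  Pos 1: 'o' vs 'l' !=
  Pos 2: 'n' vs 'a' !=
  Pos 3: 'e' vs 'y' !=
  Pos 4: 's' vs 'e' !=
  Pos 5: 't' vs 'r' !=
Hamming distance = 6


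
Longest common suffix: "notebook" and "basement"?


Word 1: "notebook"
Word 2: "basement"
Comparing from end:
  Pos -1: 'k' != 't' (stop)
LCS = "" (length 0)


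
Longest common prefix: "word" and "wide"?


Word 1: "word"
Word 2: "wide"
Comparing from start:
  Pos 0: 'w' == 'w'
  Pos 1: 'o' != 'i' (stop)
LCP = "w" (length 1)


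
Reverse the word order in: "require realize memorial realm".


Original: "require realize memorial realm"
Words (1..n): require | realize | memorial | realm
Reversed (n..1): realm | memorial | realize | require
Result = "realm memorial realize require"


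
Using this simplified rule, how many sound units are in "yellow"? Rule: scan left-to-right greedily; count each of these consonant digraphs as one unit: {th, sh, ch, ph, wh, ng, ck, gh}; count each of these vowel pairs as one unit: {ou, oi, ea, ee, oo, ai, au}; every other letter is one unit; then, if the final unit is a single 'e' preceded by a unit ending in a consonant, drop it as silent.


Word: "yellow" (6 letters)
Left-to-right scan:
  [1] 'y' (letter)
  [2] 'e' (letter)
  [3] 'l' (letter)
  [4] 'l' (letter)
  [5] 'o' (letter)
  [6] 'w' (letter)
Units from scan: 6
Sound units = 6 units


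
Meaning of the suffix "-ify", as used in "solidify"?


Suffix: -ify
Example: solidify (solid + -ify)
Meaning = to make


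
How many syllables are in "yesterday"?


Word: "yesterday"
Syllable breakdown: yes | ter | day
Counting: 3 parts
= 3 syllables


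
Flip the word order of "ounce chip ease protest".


Original: "ounce chip ease protest"
Words (1..n): ounce | chip | ease | protest
Reversed (n..1): protest | ease | chip | ounce
Result = "protest ease chip ounce"


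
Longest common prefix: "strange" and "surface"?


Word 1: "strange"
Word 2: "surface"
Comparing from start:
  Pos 0: 's' == 's'
  Pos 1: 't' != 'u' (stop)
LCP = "s" (length 1)


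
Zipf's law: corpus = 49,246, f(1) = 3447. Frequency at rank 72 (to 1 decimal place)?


Zipf's law: f(r) = f(1) / r
f(1) = 3447
f(72) = 3447 / 72
= 47.9 occurrences


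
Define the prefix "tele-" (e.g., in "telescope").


Prefix: tele-
Example: telescope (tele- + scope)
Meaning = distant


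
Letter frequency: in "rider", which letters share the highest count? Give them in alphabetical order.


Word: "rider"
Letter counts:
  'd': 1
  'e': 1
  'i': 1
  'r': 2
Maximum count = 2
Most frequent = 'r' (2 times each)


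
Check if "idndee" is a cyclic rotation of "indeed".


Word: "indeed", Candidate: "idndee"
Method: check if candidate is substring of word+word
"indeedindeed" contains "idndee"? No
Is rotation = No


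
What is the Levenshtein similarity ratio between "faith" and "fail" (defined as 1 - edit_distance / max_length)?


Word 1: "faith" (length 5)
Word 2: "fail" (length 4)
One optimal edit sequence:
  1. keep 'f'
  2. keep 'a'
  3. keep 'i'
  4. delete 't'  (+1)
  5. substitute 'h' -> 'l'  (+1)
Edit distance = 2
Max length = max(5, 4) = 5
Similarity = 1 - 2/5
= 0.6000


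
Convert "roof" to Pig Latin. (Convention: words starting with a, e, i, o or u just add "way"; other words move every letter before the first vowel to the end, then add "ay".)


Word: "roof"
Starts with consonant(s) → move to end, add 'ay'
Consonant cluster: "r"
Pig Latin = "oofray"


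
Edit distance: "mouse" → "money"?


Word 1: "mouse" (length 5)
Word 2: "money" (length 5)
One optimal edit sequence (insert/delete/substitute each cost 1):
  1. keep 'm'
  2. keep 'o'
  3. substitute 'u' -> 'n'  (+1)
  4. substitute 's' -> 'e'  (+1)
  5. substitute 'e' -> 'y'  (+1)
Total edit operations: 3
Edit distance = 3


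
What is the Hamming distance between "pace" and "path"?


Comparing character by character (same length = 4):
  Pos 0: 'p' vs 'p' =
  Pos 1: 'a' vs 'a' =
  Pos 2: 'c' vs 't' !=
  Pos 3: 'e' vs 'h' !=
Hamming distance = 2


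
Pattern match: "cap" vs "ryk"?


Pattern of "cap": [0, 1, 2]
Pattern of "ryk": [0, 1, 2]
Patterns match
Same pattern = Yes


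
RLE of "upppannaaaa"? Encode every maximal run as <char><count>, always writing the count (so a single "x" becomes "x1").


String: "upppannaaaa"
Scanning for consecutive runs:
  'u' x 1
  'p' x 3
  'a' x 1
  'n' x 2
  'a' x 4
RLE = "u1p3a1n2a4"


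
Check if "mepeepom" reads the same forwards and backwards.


Word: "mepeepom"
Reversed: "mopeepem"
Forward == Backward? mepeepom != mopeepem
Palindrome = No


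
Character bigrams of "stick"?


Word: "stick" (length 5)
Number of bigrams = 5 - 2 + 1 = 4
  Position 0: "st"
  Position 1: "ti"
  Position 2: "ic"
  Position 3: "ck"
Bigrams = "st", "ti", "ic", "ck"


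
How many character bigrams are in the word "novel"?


Word: "novel" (length 5)
Number of 2-grams = length - 2 + 1 = 5 - 2 + 1
= 4


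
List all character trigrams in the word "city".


Word: "city" (length 4)
Number of trigrams = 4 - 3 + 1 = 2
  Position 0: "cit"
  Position 1: "ity"
Trigrams = "cit", "ity"


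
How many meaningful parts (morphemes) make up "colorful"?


Word: "colorful"
Morphemes: color / -ful
Each morpheme carries meaning
= 2 morphemes


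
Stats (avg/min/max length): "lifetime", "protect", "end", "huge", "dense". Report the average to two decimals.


Lengths: "lifetime"=8, "protect"=7, "end"=3, "huge"=4, "dense"=5
Sum = 27, Count = 5
Average = 27/5 = 5.40
= avg=5.40, min=3, max=8


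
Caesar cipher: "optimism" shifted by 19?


Word: "optimism"
Shift: 19
Each letter → (letter + shift) mod 26:
  'o' (14) + 19 = 7 → 'h'
  'p' (15) + 19 = 8 → 'i'
  't' (19) + 19 = 12 → 'm'
  'i' (8) + 19 = 1 → 'b'
  'm' (12) + 19 = 5 → 'f'
  'i' (8) + 19 = 1 → 'b'
  's' (18) + 19 = 11 → 'l'
  'm' (12) + 19 = 5 → 'f'
Result = "himbfblf"


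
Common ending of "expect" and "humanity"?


Word 1: "expect"
Word 2: "humanity"
Comparing from end:
  Pos -1: 't' != 'y' (stop)
LCS = "" (length 0)


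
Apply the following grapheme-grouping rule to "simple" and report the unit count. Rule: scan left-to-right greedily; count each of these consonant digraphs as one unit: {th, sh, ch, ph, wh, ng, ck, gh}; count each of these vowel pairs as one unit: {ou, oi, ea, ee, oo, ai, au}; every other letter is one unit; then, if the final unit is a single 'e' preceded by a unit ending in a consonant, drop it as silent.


Word: "simple" (6 letters)
Left-to-right scan:
  1. 's' (letter)
  2. 'i' (letter)
  3. 'm' (letter)
  4. 'p' (letter)
  5. 'l' (letter)
  6. 'e' (letter)
Units from scan: 6
Final unit is 'e' after a consonant -> drop as silent (-1)
Sound units = 5 units


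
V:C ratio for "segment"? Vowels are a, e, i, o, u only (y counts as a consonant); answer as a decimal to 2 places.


Word: "segment"
Vowels (a,e,i,o,u): 2
Consonants: 5
Ratio = 2/5
= 0.40


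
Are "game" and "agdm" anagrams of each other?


Word 1: "game" → sorted: aegm
Word 2: "agdm" → sorted: adgm
Same letters? aegm != adgm
Anagram = No


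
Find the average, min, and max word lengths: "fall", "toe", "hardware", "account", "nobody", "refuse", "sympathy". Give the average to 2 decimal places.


Lengths: "fall"=4, "toe"=3, "hardware"=8, "account"=7, "nobody"=6, "refuse"=6, "sympathy"=8
Sum = 42, Count = 7
Average = 42/7 = 6.00
= avg=6.00, min=3, max=8


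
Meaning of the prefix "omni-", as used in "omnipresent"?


Prefix: omni-
Example: omnipresent (omni- + present)
Meaning = all


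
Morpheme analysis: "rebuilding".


Word: "rebuilding"
Morphemes: re- / build / -ing
Each morpheme carries meaning
= 3 morphemes


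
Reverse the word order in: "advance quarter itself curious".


Original: "advance quarter itself curious"
Words (1..n): advance | quarter | itself | curious
Reversed (n..1): curious | itself | quarter | advance
Result = "curious itself quarter advance"


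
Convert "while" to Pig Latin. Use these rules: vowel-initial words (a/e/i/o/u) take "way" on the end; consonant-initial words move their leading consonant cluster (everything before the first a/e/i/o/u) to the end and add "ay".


Word: "while"
Starts with consonant(s) → move to end, add 'ay'
Consonant cluster: "wh"
Pig Latin = "ilewhay"


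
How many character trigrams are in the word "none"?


Word: "none" (length 4)
Number of 3-grams = length - 3 + 1 = 4 - 3 + 1
= 2


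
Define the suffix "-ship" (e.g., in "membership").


Suffix: -ship
Example: membership = member + -ship
Meaning = state / position


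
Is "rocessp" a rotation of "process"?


Word: "process", Candidate: "rocessp"
Method: check if candidate is substring of word+word
"processprocess" contains "rocessp"? Yes
Is rotation = Yes


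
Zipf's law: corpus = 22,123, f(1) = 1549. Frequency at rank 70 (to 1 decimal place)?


Zipf's law: f(r) = f(1) / r
f(1) = 1549
f(70) = 1549 / 70
= 22.1 occurrences


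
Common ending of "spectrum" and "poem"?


Word 1: "spectrum"
Word 2: "poem"
Comparing from end:
  Pos -1: 'm' == 'm'
  Pos -2: 'u' != 'e' (stop)
LCS = "m" (length 1)


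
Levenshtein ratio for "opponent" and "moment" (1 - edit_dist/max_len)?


Word 1: "opponent" (length 8)
Word 2: "moment" (length 6)
One optimal edit sequence:
  1. delete 'o'  (+1)
  2. delete 'p'  (+1)
  3. substitute 'p' -> 'm'  (+1)
  4. keep 'o'
  5. substitute 'n' -> 'm'  (+1)
  6. keep 'e'
  7. keep 'n'
  8. keep 't'
Edit distance = 4
Max length = max(8, 6) = 8
Similarity = 1 - 4/8
= 0.5000


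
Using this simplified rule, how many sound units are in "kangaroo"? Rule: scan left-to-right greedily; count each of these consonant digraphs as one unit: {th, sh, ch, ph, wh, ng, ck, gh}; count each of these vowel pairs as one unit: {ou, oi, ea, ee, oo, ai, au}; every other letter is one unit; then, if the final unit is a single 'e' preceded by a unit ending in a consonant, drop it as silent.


Word: "kangaroo" (8 letters)
Left-to-right scan:
  (1) 'k' (letter)
  (2) 'a' (letter)
  (3) 'ng' (digraph)
  (4) 'a' (letter)
  (5) 'r' (letter)
  (6) 'oo' (vowel-pair)
Units from scan: 6
Sound units = 6 units


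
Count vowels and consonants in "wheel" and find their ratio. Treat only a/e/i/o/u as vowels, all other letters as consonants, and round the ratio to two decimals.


Word: "wheel"
Vowels (a,e,i,o,u): 2
Consonants: 3
Ratio = 2/3
= 0.67


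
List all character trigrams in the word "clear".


Word: "clear" (length 5)
Number of trigrams = 5 - 3 + 1 = 3
  Position 0: "cle"
  Position 1: "lea"
  Position 2: "ear"
Trigrams = "cle", "lea", "ear"


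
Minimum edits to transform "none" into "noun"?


Word 1: "none" (length 4)
Word 2: "noun" (length 4)
One optimal edit sequence (insert/delete/substitute each cost 1):
  1. keep 'n'
  2. keep 'o'
  3. substitute 'n' -> 'u'  (+1)
  4. substitute 'e' -> 'n'  (+1)
Total edit operations: 2
Edit distance = 2


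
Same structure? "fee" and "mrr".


Pattern of "fee": [0, 1, 1]
Pattern of "mrr": [0, 1, 1]
Patterns match
Same pattern = Yes


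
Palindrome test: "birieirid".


Word: "birieirid"
Reversed: "dirieirib"
Forward == Backward? birieirid != dirieirib
Palindrome = No


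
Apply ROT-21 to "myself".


Word: "myself"
Shift: 21
Each letter → (letter + shift) mod 26:
  'm' (12) + 21 = 7 → 'h'
  'y' (24) + 21 = 19 → 't'
  's' (18) + 21 = 13 → 'n'
  'e' (4) + 21 = 25 → 'z'
  'l' (11) + 21 = 6 → 'g'
  'f' (5) + 21 = 0 → 'a'
Result = "htnzga"


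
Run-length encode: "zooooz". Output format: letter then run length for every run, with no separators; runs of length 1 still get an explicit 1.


String: "zooooz"
Scanning for consecutive runs:
  'z' x 1
  'o' x 4
  'z' x 1
RLE = "z1o4z1"


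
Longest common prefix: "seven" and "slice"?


Word 1: "seven"
Word 2: "slice"
Comparing from start:
  Pos 0: 's' == 's'
  Pos 1: 'e' != 'l' (stop)
LCP = "s" (length 1)
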